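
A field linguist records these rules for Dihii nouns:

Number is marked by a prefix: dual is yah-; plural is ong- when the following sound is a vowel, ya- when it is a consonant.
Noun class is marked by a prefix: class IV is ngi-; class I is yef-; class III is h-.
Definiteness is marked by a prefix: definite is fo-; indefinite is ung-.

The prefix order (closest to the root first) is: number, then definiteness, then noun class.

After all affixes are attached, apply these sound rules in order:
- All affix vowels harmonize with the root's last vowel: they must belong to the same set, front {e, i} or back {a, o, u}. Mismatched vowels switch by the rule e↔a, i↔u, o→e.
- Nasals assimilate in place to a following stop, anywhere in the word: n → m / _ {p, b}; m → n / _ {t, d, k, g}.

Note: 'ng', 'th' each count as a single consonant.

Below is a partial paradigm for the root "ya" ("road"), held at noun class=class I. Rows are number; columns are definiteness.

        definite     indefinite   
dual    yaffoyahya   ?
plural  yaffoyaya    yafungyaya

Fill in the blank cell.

Attach number dual yah- → yahya.
Attach definiteness indefinite ung- → ungyahya.
Attach noun class class I yef- → yefungyahya.
Apply vowel harmony: yefungyahya → yafungyahya.
Nasal assimilation: no change.

yafungyahya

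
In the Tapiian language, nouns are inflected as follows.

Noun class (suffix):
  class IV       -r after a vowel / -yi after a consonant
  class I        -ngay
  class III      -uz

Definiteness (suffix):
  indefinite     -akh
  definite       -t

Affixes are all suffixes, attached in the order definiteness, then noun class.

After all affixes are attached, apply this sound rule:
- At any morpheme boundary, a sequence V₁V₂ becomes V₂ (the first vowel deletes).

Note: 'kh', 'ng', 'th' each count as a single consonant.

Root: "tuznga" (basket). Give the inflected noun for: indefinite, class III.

tuzngakhuz

Attach definiteness indefinite -akh → tuzngaakh.
Attach noun class class III -uz → tuzngaakhuz.
Apply vowel deletion: tuzngaakhuz → tuzngakhuz.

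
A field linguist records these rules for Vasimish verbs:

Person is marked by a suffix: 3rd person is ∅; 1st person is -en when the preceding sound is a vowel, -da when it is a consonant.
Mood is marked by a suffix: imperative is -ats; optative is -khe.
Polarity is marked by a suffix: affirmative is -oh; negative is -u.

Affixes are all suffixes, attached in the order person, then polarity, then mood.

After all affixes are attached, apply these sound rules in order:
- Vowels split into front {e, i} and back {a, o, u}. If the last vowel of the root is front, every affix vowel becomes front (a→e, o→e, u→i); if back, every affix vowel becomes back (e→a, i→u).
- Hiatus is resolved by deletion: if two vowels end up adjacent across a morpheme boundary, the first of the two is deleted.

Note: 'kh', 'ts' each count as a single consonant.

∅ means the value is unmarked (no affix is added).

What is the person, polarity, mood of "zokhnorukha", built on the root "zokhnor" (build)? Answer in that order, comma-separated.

3rd person, negative, optative

Segment: zokhnor-u-khe.
person: ∅ → 3rd person.
polarity: -u → negative.
mood: -khe → optative.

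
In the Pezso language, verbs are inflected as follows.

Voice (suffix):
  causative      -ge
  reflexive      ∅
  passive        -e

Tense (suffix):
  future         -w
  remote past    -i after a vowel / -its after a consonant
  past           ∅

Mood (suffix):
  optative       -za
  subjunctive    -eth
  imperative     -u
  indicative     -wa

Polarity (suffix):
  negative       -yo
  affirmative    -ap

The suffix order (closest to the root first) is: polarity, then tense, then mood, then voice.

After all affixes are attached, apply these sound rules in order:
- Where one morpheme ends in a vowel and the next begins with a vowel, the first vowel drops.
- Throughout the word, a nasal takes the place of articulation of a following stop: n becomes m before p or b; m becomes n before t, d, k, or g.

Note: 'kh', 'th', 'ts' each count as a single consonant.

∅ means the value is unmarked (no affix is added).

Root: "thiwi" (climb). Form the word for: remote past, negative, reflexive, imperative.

Attach polarity negative -yo → thiwiyo.
Attach tense remote past -i (after vowel 'o') → thiwiyoi.
Attach mood imperative -u → thiwiyoiu.
voice = reflexive: zero marking, form stays thiwiyoiu.
Apply vowel deletion: thiwiyoiu → thiwiyu.
Nasal assimilation: no change.

thiwiyu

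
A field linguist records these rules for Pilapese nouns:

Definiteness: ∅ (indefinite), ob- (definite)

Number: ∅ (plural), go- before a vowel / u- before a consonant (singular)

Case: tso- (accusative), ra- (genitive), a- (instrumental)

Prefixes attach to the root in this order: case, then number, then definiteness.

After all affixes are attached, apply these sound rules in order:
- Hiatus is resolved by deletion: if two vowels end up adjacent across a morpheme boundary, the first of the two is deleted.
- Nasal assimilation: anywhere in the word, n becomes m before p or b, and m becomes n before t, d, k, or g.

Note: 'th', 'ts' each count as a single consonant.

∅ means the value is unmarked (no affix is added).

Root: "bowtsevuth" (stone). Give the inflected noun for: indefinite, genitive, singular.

Attach case genitive ra- → rabowtsevuth.
Attach number singular u- (before consonant 'r') → urabowtsevuth.
definiteness = indefinite: zero marking, form stays urabowtsevuth.
Vowel deletion: no change.
Nasal assimilation: no change.

urabowtsevuth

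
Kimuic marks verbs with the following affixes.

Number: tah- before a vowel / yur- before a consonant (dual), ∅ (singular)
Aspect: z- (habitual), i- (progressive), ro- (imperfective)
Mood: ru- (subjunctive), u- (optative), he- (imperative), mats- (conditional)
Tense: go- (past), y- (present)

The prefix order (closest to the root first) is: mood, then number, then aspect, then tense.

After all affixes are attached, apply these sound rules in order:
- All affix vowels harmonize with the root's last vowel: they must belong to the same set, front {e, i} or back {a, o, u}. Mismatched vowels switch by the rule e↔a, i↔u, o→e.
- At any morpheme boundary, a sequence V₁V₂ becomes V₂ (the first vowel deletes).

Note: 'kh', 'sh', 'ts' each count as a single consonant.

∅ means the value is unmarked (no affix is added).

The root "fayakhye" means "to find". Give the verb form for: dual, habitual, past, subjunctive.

Attach mood subjunctive ru- → rufayakhye.
Attach number dual yur- (before consonant 'r') → yurrufayakhye.
Attach aspect habitual z- → zyurrufayakhye.
Attach tense past go- → gozyurrufayakhye.
Apply vowel harmony: gozyurrufayakhye → gezyirrifayakhye.
Vowel deletion: no change.

gezyirrifayakhye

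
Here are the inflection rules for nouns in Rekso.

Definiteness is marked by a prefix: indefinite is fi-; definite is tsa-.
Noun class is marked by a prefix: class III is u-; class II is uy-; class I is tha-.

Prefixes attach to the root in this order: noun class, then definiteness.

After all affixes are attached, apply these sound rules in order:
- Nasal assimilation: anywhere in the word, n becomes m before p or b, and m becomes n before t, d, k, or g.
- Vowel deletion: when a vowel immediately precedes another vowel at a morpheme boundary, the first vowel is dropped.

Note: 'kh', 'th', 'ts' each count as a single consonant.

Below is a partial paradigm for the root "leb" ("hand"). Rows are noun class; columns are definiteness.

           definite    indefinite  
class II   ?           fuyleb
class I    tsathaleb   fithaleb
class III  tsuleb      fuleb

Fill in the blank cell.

Attach noun class class II uy- → uyleb.
Attach definiteness definite tsa- → tsauyleb.
Nasal assimilation: no change.
Apply vowel deletion: tsauyleb → tsuyleb.

tsuyleb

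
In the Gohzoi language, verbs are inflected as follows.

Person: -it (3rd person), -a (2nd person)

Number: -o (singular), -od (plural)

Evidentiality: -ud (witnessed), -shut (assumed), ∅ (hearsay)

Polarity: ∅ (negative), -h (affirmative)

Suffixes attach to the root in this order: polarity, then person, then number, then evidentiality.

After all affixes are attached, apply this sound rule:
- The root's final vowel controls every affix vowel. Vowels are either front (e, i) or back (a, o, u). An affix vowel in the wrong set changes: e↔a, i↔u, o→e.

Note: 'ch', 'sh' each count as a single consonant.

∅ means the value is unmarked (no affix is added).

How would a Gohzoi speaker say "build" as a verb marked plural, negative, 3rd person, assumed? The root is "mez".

mezitedshit

polarity = negative: zero marking, form stays mez.
Attach person 3rd person -it → mezit.
Attach number plural -od → mezitod.
Attach evidentiality assumed -shut → mezitodshut.
Apply vowel harmony: mezitodshut → mezitedshit.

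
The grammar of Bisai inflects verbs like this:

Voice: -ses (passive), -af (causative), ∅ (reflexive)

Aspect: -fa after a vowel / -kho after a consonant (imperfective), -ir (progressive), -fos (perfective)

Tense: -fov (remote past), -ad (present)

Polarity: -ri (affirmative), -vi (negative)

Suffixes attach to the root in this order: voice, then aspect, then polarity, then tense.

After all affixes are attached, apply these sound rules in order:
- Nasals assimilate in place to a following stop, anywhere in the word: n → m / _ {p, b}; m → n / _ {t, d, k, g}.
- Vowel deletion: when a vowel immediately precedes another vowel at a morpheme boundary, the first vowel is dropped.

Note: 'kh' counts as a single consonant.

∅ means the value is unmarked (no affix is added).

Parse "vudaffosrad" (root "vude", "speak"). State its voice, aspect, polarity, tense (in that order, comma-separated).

causative, perfective, affirmative, present

Segment: vude-af-fos-ri-ad.
voice: -af → causative.
aspect: -fos → perfective.
polarity: -ri → affirmative.
tense: -ad → present.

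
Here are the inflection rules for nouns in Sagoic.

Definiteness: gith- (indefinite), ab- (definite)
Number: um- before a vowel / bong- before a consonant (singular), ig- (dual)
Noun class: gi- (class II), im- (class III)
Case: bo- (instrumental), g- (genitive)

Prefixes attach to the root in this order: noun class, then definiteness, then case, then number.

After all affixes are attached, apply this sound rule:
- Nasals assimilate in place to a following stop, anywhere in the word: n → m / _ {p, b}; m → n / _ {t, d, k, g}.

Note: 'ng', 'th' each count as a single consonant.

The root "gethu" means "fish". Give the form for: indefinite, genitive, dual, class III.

Attach noun class class III im- → imgethu.
Attach definiteness indefinite gith- → githimgethu.
Attach case genitive g- → ggithimgethu.
Attach number dual ig- → igggithimgethu.
Apply nasal assimilation: igggithimgethu → igggithingethu.

igggithingethu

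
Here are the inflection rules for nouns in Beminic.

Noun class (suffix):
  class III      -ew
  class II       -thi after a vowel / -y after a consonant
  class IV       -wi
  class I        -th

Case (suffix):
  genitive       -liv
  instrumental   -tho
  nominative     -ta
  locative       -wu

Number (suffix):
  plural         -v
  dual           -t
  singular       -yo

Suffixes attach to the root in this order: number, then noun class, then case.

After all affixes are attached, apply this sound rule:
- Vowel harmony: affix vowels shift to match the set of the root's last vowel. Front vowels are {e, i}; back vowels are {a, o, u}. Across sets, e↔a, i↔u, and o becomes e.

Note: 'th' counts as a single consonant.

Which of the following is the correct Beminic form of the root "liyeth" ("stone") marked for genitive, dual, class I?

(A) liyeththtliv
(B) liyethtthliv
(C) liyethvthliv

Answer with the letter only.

B

Attach number dual -t → liyetht.
Attach noun class class I -th → liyethtth.
Attach case genitive -liv → liyethtthliv.
Vowel harmony: no change.
So the correct form is liyethtthliv, option (B).
(C) liyethvthliv is wrong: it uses plural instead of dual for number.
(A) liyeththtliv is wrong: it has the affixes in the wrong order.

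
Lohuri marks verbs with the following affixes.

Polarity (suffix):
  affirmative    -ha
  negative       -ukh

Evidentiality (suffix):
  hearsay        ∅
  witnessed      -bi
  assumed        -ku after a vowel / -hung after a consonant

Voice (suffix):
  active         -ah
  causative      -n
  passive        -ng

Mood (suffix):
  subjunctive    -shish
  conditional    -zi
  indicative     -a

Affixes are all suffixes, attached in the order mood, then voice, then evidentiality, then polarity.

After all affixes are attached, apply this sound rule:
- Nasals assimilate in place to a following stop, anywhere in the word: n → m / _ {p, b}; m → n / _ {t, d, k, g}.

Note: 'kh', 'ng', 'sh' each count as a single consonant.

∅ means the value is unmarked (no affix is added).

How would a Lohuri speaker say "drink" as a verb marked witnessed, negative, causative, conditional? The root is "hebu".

hebuzimbiukh

Attach mood conditional -zi → hebuzi.
Attach voice causative -n → hebuzin.
Attach evidentiality witnessed -bi → hebuzinbi.
Attach polarity negative -ukh → hebuzinbiukh.
Apply nasal assimilation: hebuzinbiukh → hebuzimbiukh.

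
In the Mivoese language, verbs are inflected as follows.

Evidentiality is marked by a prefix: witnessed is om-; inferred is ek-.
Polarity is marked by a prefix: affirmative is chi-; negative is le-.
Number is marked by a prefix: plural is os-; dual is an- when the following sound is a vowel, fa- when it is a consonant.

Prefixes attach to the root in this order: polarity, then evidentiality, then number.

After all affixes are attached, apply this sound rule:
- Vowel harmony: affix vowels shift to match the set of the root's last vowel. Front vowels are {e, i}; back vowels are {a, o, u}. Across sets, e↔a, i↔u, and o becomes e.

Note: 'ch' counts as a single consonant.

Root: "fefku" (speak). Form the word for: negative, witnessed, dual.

Attach polarity negative le- → lefefku.
Attach evidentiality witnessed om- → omlefefku.
Attach number dual an- (before vowel 'o') → anomlefefku.
Apply vowel harmony: anomlefefku → anomlafefku.

anomlafefku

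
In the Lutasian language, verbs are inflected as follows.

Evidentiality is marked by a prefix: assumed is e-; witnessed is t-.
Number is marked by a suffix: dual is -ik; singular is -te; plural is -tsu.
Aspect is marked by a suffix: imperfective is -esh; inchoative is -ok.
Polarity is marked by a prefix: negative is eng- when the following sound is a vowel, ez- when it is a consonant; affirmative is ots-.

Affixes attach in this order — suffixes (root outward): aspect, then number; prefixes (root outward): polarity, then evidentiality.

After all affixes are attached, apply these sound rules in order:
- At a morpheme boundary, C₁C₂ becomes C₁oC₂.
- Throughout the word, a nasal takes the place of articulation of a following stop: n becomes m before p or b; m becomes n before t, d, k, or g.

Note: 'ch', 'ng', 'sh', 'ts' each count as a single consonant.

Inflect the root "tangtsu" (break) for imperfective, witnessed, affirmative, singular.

totsotangtsueshote

Attach aspect imperfective -esh → tangtsuesh.
Attach polarity affirmative ots- → otstangtsuesh.
Attach number singular -te → otstangtsueshte.
Attach evidentiality witnessed t- → totstangtsueshte.
Apply epenthesis: totstangtsueshte → totsotangtsueshote.
Nasal assimilation: no change.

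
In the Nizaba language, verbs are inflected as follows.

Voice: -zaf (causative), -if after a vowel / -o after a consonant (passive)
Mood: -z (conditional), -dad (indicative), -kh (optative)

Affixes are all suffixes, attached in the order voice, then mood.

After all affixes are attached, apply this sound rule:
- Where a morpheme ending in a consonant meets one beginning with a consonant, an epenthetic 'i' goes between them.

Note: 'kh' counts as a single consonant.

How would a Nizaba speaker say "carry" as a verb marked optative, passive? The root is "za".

Attach voice passive -if (after vowel 'a') → zaif.
Attach mood optative -kh → zaifkh.
Apply epenthesis: zaifkh → zaifikh.

zaifikh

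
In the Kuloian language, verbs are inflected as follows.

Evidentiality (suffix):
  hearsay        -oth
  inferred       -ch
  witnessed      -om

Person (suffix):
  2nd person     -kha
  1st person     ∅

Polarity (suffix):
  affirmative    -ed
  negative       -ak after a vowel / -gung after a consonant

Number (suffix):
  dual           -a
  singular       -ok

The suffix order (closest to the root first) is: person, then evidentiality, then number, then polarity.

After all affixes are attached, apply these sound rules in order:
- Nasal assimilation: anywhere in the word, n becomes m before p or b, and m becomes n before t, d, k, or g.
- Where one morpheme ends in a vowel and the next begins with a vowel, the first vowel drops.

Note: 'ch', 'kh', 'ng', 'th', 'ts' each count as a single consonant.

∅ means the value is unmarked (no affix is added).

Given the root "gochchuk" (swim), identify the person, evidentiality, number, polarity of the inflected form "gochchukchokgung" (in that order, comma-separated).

1st person, inferred, singular, negative

Segment: gochchuk-ch-ok-gung.
person: ∅ → 1st person.
evidentiality: -ch → inferred.
number: -ok → singular.
polarity: -ak/gung → negative.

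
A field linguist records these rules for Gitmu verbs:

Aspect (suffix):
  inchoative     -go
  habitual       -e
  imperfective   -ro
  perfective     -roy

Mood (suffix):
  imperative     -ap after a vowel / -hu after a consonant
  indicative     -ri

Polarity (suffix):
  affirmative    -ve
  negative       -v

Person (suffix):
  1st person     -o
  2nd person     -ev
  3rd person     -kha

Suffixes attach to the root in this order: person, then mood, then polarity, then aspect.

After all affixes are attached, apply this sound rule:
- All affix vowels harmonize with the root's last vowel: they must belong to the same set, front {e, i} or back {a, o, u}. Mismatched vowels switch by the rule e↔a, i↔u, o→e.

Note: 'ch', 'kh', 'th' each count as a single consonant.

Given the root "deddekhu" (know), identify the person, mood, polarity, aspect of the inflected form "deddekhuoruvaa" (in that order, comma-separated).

Segment: deddekhu-o-ri-ve-e.
person: -o → 1st person.
mood: -ri → indicative.
polarity: -ve → affirmative.
aspect: -e → habitual.

1st person, indicative, affirmative, habitual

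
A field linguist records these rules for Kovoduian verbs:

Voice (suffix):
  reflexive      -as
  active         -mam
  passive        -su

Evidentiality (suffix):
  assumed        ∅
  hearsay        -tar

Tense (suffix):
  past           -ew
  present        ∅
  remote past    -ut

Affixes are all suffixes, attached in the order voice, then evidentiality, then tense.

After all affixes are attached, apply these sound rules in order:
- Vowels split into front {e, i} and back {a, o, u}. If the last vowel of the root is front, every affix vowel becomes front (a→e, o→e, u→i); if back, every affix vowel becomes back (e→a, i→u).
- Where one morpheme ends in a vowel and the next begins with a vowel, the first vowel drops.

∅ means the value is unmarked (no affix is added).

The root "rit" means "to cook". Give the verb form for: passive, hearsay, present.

ritsiter

Attach voice passive -su → ritsu.
Attach evidentiality hearsay -tar → ritsutar.
tense = present: zero marking, form stays ritsutar.
Apply vowel harmony: ritsutar → ritsiter.
Vowel deletion: no change.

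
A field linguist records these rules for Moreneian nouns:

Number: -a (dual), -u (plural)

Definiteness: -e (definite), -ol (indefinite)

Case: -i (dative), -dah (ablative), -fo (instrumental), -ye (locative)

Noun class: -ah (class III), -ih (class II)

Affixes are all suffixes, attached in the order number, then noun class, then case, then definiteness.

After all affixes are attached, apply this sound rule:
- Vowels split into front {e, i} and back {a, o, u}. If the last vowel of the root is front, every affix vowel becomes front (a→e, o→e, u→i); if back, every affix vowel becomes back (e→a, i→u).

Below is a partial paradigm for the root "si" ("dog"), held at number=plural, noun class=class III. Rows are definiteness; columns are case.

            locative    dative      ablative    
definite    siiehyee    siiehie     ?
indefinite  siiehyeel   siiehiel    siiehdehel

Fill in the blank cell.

siiehdehe

Attach number plural -u → siu.
Attach noun class class III -ah → siuah.
Attach case ablative -dah → siuahdah.
Attach definiteness definite -e → siuahdahe.
Apply vowel harmony: siuahdahe → siiehdehe.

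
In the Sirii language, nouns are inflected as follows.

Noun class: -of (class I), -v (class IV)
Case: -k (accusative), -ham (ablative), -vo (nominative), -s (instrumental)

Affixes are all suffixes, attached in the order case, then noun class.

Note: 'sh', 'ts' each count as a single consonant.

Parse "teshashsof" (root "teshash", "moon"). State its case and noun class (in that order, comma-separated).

Segment: teshash-s-of.
case: -s → instrumental.
noun class: -of → class I.

instrumental, class I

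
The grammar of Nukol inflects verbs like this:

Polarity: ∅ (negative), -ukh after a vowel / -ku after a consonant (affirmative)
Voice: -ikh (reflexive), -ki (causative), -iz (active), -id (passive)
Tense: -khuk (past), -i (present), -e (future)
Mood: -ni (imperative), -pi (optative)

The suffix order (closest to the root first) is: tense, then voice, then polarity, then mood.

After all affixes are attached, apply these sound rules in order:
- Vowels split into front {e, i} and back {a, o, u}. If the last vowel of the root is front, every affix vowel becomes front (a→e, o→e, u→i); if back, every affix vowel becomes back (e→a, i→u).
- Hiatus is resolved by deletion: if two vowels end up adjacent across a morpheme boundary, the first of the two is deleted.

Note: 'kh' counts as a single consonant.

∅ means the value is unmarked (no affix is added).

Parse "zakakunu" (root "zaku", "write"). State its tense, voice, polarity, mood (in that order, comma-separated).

Segment: zaku-e-ki-ni.
tense: -e → future.
voice: -ki → causative.
polarity: ∅ → negative.
mood: -ni → imperative.

future, causative, negative, imperative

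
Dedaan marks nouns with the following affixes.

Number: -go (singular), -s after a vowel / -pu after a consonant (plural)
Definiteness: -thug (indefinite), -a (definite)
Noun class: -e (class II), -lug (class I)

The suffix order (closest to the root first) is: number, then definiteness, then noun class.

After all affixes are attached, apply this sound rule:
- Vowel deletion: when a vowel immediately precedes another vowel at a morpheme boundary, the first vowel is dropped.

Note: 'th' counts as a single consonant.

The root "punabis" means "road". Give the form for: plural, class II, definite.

punabispe

Attach number plural -pu (after consonant 's') → punabispu.
Attach definiteness definite -a → punabispua.
Attach noun class class II -e → punabispuae.
Apply vowel deletion: punabispuae → punabispe.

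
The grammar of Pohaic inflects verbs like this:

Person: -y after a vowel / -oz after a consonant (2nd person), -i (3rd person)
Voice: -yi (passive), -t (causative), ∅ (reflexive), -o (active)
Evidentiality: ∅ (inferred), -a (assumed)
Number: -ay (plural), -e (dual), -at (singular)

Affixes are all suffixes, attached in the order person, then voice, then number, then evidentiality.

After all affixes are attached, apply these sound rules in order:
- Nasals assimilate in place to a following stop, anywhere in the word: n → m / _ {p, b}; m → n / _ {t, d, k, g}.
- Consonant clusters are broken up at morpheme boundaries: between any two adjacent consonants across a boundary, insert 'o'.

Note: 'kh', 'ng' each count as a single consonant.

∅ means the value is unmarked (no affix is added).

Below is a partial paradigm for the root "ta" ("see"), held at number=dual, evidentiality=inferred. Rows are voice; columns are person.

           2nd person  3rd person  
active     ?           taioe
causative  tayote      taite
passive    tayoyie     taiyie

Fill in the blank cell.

Attach person 2nd person -y (after vowel 'a') → tay.
Attach voice active -o → tayo.
Attach number dual -e → tayoe.
evidentiality = inferred: zero marking, form stays tayoe.
Nasal assimilation: no change.
Epenthesis: no change.

tayoe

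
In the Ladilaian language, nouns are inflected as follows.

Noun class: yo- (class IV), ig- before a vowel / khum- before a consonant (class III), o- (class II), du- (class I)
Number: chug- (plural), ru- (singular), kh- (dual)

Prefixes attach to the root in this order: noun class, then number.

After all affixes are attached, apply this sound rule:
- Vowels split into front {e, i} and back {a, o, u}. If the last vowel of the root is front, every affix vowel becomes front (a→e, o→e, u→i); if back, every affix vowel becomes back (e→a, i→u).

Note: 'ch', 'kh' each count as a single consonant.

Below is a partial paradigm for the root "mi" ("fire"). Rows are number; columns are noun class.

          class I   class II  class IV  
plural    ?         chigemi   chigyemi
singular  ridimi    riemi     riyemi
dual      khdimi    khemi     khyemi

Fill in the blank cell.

Attach noun class class I du- → dumi.
Attach number plural chug- → chugdumi.
Apply vowel harmony: chugdumi → chigdimi.

chigdimi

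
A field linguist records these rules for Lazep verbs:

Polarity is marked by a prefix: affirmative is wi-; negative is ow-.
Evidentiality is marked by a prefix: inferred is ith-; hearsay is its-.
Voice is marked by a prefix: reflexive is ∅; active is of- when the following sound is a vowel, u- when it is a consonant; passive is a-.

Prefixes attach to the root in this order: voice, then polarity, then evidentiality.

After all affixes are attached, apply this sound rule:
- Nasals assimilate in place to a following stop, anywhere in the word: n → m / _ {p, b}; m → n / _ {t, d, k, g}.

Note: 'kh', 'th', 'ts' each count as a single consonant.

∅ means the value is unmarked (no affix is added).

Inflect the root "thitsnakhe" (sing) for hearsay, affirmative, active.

itswiuthitsnakhe

Attach voice active u- (before consonant 'th') → uthitsnakhe.
Attach polarity affirmative wi- → wiuthitsnakhe.
Attach evidentiality hearsay its- → itswiuthitsnakhe.
Nasal assimilation: no change.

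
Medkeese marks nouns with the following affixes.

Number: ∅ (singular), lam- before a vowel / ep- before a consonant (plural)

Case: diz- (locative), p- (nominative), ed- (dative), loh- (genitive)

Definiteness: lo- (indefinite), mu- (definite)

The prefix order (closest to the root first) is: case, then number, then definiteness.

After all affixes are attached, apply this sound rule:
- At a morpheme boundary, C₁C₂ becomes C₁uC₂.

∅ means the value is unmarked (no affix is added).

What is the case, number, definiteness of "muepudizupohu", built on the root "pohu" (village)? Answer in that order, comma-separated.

locative, plural, definite

Segment: mu-ep-diz-pohu.
case: diz- → locative.
number: lam/ep- → plural.
definiteness: mu- → definite.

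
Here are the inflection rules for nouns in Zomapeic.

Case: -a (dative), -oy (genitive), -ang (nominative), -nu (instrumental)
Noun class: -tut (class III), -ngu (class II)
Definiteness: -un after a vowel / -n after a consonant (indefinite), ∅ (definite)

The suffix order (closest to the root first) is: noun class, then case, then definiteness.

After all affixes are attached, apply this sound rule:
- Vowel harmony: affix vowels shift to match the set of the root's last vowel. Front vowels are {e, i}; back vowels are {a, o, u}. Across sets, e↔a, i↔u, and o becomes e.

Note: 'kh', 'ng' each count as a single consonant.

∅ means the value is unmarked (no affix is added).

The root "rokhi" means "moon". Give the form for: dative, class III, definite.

rokhitite

Attach noun class class III -tut → rokhitut.
Attach case dative -a → rokhituta.
definiteness = definite: zero marking, form stays rokhituta.
Apply vowel harmony: rokhituta → rokhitite.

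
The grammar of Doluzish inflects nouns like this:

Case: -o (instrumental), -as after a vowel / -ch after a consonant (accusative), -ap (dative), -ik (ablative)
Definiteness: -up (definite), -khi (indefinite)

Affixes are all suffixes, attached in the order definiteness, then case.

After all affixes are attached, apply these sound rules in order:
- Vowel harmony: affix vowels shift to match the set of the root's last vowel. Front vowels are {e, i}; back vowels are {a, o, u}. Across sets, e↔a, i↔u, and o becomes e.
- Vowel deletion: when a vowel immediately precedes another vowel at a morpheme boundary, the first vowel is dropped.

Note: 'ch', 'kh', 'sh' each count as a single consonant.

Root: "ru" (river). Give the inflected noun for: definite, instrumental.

Attach definiteness definite -up → ruup.
Attach case instrumental -o → ruupo.
Vowel harmony: no change.
Apply vowel deletion: ruupo → rupo.

rupo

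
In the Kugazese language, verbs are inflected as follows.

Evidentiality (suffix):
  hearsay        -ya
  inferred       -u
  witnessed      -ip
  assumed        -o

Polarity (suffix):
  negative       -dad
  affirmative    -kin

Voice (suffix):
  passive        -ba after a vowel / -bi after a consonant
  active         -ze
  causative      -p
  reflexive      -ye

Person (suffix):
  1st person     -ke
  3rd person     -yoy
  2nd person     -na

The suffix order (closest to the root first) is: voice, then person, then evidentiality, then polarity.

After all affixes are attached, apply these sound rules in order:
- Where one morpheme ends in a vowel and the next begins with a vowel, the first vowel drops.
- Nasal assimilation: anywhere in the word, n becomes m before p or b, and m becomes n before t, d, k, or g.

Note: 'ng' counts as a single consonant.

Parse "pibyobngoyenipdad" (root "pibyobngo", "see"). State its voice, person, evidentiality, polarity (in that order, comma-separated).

Segment: pibyobngo-ye-na-ip-dad.
voice: -ye → reflexive.
person: -na → 2nd person.
evidentiality: -ip → witnessed.
polarity: -dad → negative.

reflexive, 2nd person, witnessed, negative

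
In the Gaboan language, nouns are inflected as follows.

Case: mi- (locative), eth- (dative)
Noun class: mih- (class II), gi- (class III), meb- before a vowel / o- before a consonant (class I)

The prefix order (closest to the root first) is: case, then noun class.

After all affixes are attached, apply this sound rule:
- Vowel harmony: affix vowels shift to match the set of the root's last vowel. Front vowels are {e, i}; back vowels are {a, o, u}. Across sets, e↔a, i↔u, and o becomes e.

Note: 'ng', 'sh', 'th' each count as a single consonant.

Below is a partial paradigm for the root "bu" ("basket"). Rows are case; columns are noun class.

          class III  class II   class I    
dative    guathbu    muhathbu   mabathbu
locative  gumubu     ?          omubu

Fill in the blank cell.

Attach case locative mi- → mibu.
Attach noun class class II mih- → mihmibu.
Apply vowel harmony: mihmibu → muhmubu.

muhmubu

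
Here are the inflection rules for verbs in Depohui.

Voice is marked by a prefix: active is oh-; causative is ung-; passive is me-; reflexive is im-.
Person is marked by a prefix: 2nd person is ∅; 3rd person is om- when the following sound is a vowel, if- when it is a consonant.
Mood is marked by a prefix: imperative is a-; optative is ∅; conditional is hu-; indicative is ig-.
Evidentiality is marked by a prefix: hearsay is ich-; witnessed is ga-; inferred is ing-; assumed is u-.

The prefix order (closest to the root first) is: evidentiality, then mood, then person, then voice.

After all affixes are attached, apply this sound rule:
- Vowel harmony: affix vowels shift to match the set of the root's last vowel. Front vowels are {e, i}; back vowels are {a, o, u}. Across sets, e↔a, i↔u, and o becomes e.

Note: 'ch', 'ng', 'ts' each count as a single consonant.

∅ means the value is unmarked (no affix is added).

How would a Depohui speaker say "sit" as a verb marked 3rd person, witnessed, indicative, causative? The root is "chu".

Attach evidentiality witnessed ga- → gachu.
Attach mood indicative ig- → iggachu.
Attach person 3rd person om- (before vowel 'i') → omiggachu.
Attach voice causative ung- → ungomiggachu.
Apply vowel harmony: ungomiggachu → ungomuggachu.

ungomuggachu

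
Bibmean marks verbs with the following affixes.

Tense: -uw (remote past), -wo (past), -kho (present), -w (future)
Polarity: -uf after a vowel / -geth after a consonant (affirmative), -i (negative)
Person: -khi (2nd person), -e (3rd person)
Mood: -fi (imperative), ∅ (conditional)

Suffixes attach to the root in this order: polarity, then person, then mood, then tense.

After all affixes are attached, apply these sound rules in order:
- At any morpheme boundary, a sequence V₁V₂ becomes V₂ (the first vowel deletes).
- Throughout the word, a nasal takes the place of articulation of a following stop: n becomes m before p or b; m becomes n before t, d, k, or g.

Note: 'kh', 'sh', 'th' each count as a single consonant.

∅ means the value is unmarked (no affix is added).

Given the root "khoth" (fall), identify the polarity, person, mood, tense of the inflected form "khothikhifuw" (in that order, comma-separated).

negative, 2nd person, imperative, remote past

Segment: khoth-i-khi-fi-uw.
polarity: -i → negative.
person: -khi → 2nd person.
mood: -fi → imperative.
tense: -uw → remote past.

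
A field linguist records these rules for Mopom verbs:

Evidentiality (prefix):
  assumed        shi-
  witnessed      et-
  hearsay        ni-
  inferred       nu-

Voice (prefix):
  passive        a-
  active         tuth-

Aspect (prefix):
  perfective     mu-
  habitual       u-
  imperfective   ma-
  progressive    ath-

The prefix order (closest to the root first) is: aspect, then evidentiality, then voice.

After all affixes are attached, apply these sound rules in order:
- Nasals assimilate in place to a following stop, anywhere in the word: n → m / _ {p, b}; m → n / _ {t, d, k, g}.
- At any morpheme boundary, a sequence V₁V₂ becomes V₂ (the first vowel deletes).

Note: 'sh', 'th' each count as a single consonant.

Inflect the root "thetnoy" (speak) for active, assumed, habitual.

Attach aspect habitual u- → uthetnoy.
Attach evidentiality assumed shi- → shiuthetnoy.
Attach voice active tuth- → tuthshiuthetnoy.
Nasal assimilation: no change.
Apply vowel deletion: tuthshiuthetnoy → tuthshuthetnoy.

tuthshuthetnoy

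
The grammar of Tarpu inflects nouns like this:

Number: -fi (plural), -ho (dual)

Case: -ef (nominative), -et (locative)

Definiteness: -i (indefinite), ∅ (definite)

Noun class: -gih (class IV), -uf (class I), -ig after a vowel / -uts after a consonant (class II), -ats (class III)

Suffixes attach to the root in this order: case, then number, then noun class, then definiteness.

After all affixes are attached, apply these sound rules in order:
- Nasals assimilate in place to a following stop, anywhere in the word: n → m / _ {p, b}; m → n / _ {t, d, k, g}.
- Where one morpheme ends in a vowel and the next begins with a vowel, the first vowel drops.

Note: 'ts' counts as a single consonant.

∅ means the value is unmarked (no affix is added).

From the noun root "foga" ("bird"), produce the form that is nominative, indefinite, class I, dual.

fogefhufi

Attach case nominative -ef → fogaef.
Attach number dual -ho → fogaefho.
Attach noun class class I -uf → fogaefhouf.
Attach definiteness indefinite -i → fogaefhoufi.
Nasal assimilation: no change.
Apply vowel deletion: fogaefhoufi → fogefhufi.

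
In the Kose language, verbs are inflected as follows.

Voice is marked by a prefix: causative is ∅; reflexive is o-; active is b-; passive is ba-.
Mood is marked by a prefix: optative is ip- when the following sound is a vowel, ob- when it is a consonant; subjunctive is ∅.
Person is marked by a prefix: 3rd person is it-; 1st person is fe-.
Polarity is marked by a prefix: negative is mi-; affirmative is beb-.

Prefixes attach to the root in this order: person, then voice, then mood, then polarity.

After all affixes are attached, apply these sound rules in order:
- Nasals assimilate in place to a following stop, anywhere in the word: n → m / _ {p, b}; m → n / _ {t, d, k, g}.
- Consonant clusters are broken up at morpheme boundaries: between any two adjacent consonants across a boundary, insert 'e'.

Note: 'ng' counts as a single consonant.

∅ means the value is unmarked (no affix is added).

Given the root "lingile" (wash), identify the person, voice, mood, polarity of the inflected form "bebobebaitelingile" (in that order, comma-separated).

3rd person, passive, optative, affirmative

Segment: beb-ob-ba-it-lingile.
person: it- → 3rd person.
voice: ba- → passive.
mood: ip/ob- → optative.
polarity: beb- → affirmative.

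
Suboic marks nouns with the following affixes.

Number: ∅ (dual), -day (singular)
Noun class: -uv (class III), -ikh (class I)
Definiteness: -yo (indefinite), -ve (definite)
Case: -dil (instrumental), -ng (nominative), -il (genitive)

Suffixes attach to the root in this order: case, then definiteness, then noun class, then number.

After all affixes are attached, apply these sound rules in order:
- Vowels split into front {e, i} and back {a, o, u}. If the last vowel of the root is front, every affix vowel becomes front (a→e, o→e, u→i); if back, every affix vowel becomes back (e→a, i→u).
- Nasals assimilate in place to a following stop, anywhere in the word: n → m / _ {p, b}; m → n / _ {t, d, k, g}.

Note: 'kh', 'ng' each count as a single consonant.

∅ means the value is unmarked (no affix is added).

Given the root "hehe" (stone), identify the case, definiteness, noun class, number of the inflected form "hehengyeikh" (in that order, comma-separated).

nominative, indefinite, class I, dual

Segment: hehe-ng-yo-ikh.
case: -ng → nominative.
definiteness: -yo → indefinite.
noun class: -ikh → class I.
number: ∅ → dual.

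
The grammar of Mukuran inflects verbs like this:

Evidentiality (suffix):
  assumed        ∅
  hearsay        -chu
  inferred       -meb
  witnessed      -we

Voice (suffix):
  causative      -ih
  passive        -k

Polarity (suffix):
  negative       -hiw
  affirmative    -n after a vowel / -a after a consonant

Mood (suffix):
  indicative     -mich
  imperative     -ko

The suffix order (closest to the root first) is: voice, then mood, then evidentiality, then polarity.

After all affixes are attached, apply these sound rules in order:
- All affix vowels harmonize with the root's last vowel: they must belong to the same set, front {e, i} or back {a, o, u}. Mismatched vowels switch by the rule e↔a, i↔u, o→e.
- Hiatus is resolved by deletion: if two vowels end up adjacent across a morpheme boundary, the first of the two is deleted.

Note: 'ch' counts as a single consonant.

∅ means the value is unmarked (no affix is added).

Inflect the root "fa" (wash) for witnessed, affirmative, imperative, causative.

fuhkowan

Attach voice causative -ih → faih.
Attach mood imperative -ko → faihko.
Attach evidentiality witnessed -we → faihkowe.
Attach polarity affirmative -n (after vowel 'e') → faihkowen.
Apply vowel harmony: faihkowen → fauhkowan.
Apply vowel deletion: fauhkowan → fuhkowan.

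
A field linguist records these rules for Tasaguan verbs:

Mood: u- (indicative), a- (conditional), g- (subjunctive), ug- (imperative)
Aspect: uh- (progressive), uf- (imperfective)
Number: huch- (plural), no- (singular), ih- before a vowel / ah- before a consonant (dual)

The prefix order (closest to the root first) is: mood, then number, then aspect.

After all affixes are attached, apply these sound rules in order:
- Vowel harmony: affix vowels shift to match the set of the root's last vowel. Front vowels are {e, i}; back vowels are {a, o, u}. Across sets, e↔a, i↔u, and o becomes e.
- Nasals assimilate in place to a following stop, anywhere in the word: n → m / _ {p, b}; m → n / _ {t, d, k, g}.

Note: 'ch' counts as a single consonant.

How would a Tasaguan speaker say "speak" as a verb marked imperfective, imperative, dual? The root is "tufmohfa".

ufuhugtufmohfa

Attach mood imperative ug- → ugtufmohfa.
Attach number dual ih- (before vowel 'u') → ihugtufmohfa.
Attach aspect imperfective uf- → ufihugtufmohfa.
Apply vowel harmony: ufihugtufmohfa → ufuhugtufmohfa.
Nasal assimilation: no change.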